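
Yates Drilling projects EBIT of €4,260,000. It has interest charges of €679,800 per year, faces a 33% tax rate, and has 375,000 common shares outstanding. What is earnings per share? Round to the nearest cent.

Interest = €679,800.00, so EBT = €4,260,000 − €679,800.00 = €3,580,200.00.
Net income = €3,580,200.00 × (1 − 0.33) = €2,398,734.00.
Per share: €2,398,734.00 / 375,000 shares = €6.40.

€6.40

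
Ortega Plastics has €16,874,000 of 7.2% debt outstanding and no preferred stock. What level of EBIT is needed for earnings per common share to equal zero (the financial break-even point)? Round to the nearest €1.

Annual interest = 7.2% × €16,874,000 = €1,214,928.00.
Without preferred stock the financial break-even is simply EBIT = interest = €1,214,928.00.

€1,214,928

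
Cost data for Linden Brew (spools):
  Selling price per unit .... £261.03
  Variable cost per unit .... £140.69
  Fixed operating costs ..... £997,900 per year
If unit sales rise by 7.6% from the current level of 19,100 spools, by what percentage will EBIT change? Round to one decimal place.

+13.4%

At 19,100 units, contribution = 19,100 × £120.34 = £2,298,494.00.
Operating income = contribution − fixed costs = £2,298,494.00 − £997,900 = £1,300,594.00.
DOL = contribution ÷ EBIT = £2,298,494.00 ÷ £1,300,594.00 = 1.7673.
So EBIT moves 1.7673 × (+7.6%) = +13.4%.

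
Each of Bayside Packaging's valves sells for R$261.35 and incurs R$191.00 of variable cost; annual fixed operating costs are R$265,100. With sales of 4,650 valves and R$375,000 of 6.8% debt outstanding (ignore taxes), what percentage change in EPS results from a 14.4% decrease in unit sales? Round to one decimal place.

-129.0%

Total contribution margin = 4,650 × R$70.35 = R$327,127.50.
Operating income = contribution − fixed costs = R$327,127.50 − R$265,100 = R$62,027.50.
After interest of R$25,500.00, pre-tax earnings = R$36,527.50.
Degree of combined leverage = contribution ÷ (EBIT − I) = R$327,127.50 ÷ R$36,527.50 = 8.9556.
%ΔEPS = DCL × %ΔSales = 8.9556 × -14.4% = -129.0%.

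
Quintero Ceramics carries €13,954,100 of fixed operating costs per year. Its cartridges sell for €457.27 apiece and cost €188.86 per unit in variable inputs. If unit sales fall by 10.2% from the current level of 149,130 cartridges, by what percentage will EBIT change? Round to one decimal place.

Total contribution margin = 149,130 × €268.41 = €40,027,983.30.
EBIT = €40,027,983.30 − €13,954,100 = €26,073,883.30.
DOL = contribution ÷ EBIT = €40,027,983.30 ÷ €26,073,883.30 = 1.5352.
%ΔEBIT = DOL × %ΔSales = 1.5352 × -10.2% = -15.7%.

-15.7%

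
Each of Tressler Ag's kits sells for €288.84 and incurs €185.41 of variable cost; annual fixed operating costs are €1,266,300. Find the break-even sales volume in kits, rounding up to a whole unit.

Unit CM = price − variable cost = €288.84 − €185.41 = €103.43.
Units to break even: €1,266,300 ÷ €103.43 = 12,243.06, rounded up to 12,244.

12,244 kits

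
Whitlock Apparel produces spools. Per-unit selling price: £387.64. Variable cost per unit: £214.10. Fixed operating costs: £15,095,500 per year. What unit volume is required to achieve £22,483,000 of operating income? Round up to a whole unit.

216,541 spools

Each unit contributes £387.64 − £214.10 = £173.54.
Required volume = (fixed costs + target profit) ÷ CM = (£15,095,500 + £22,483,000) ÷ £173.54 = 216,540.86, so 216,541 spools.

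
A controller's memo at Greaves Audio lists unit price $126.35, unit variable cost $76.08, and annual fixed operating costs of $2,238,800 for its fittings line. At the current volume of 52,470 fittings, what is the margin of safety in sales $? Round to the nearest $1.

$1,002,523

Each unit contributes $126.35 − $76.08 = $50.27. Break-even units = $2,238,800 ÷ $50.27 = 44,535.51; break-even revenue = 44,535.51 × $126.35 = $5,627,061.47.
Current sales = 52,470 × $126.35 = $6,629,584.50.
Margin of safety = $6,629,584.50 − $5,627,061.47 = $1,002,523.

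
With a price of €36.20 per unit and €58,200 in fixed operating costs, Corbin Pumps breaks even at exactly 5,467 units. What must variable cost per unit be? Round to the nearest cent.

€25.55

At break-even, FC = Q × (P − VC), so P − VC = €58,200 ÷ 5,467 = €10.6457.
Variable cost per unit = €36.20 − €10.6457 = €25.55.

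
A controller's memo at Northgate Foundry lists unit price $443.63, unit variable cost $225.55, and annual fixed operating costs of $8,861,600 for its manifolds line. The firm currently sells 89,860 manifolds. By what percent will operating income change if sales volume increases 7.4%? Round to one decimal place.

+13.5%

Total contribution margin = 89,860 × $218.08 = $19,596,668.80.
EBIT = $19,596,668.80 − $8,861,600 = $10,735,068.80.
So DOL = total CM / EBIT = $19,596,668.80 / $10,735,068.80 = 1.8255.
So EBIT moves 1.8255 × (+7.4%) = +13.5%.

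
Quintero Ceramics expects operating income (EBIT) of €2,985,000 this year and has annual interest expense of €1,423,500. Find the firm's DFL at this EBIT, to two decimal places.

1.91

Annual interest charges come to €1,423,500.00.
Degree of financial leverage = EBIT / (EBIT − interest) = €2,985,000 / €1,561,500.00 = 1.9116.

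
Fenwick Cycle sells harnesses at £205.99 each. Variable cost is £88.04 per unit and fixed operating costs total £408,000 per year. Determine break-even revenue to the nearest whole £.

£712,539

CM per unit = £205.99 − £88.04 = £117.95; CM ratio = £117.95 / £205.99 = 0.5726.
Break-even revenue = fixed costs × price ÷ CM = £408,000 × £205.99 ÷ £117.95 = £712,539.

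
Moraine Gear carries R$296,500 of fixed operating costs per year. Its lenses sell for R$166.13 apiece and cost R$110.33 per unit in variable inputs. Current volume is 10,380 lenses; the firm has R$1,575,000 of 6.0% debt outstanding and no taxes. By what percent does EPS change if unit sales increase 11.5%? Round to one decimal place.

At 10,380 units, contribution = 10,380 × R$55.80 = R$579,204.00.
Subtracting fixed costs: EBIT = R$579,204.00 − R$296,500 = R$282,704.00.
Interest = R$94,500.00, so EBIT − I = R$188,204.00.
DCL = total CM / (EBIT − I) = R$579,204.00 / R$188,204.00 = 3.0775.
EPS therefore changes by 3.0775 × (+11.5%) = +35.4%.

+35.4%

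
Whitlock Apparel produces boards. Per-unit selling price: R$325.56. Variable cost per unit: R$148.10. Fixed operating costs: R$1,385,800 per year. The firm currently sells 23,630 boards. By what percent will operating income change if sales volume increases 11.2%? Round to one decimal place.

+16.7%

Total contribution margin = 23,630 × R$177.46 = R$4,193,379.80.
EBIT = R$4,193,379.80 − R$1,385,800 = R$2,807,579.80.
So DOL = total CM / EBIT = R$4,193,379.80 / R$2,807,579.80 = 1.4936.
Operating income changes by 1.4936 × +11.2% = +16.7%.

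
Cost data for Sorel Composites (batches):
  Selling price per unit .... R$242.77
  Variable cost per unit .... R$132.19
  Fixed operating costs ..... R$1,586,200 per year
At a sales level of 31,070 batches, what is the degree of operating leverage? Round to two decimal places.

1.86

At 31,070 units, contribution = 31,070 × R$110.58 = R$3,435,720.60.
Subtracting fixed costs: EBIT = R$3,435,720.60 − R$1,586,200 = R$1,849,520.60.
DOL = contribution ÷ EBIT = R$3,435,720.60 ÷ R$1,849,520.60 = 1.8576.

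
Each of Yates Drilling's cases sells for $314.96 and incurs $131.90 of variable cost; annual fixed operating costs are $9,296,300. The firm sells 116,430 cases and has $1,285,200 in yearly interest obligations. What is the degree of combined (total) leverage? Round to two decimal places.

1.99

Total contribution margin = 116,430 × $183.06 = $21,313,675.80.
EBIT = $21,313,675.80 − $9,296,300 = $12,017,375.80. Interest = $1,285,200.00, so EBIT − I = $10,732,175.80.
Degree of total leverage = total CM / (EBIT − interest) = $21,313,675.80 / $10,732,175.80 = 1.9860.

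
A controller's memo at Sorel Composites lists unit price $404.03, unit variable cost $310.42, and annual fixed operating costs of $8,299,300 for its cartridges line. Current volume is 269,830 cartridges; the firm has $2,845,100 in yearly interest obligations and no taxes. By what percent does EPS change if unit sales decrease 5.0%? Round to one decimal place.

-8.9%

At 269,830 units, contribution = 269,830 × $93.61 = $25,258,786.30.
Operating income = contribution − fixed costs = $25,258,786.30 − $8,299,300 = $16,959,486.30.
Interest = $2,845,100.00, so EBIT − I = $14,114,386.30.
Degree of combined leverage = contribution ÷ (EBIT − I) = $25,258,786.30 ÷ $14,114,386.30 = 1.7896.
EPS therefore changes by 1.7896 × (-5.0%) = -8.9%.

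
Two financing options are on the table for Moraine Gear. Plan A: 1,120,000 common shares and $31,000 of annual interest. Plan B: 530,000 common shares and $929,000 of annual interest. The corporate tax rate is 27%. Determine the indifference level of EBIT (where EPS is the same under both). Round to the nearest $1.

Set EPS_A = EPS_B: (EBIT − $31,000)(1 − 0.27) ÷ 1,120,000 = (EBIT − $929,000)(1 − 0.27) ÷ 530,000.
Cancelling (1 − t) and cross-multiplying: 530,000·(EBIT − 31,000) = 1,120,000·(EBIT − 929,000).
EBIT × (1,120,000 − 530,000) = 929,000 × 1,120,000 − 31,000 × 530,000 = 1,024,050,000,000, so EBIT = 1,024,050,000,000 ÷ 590,000 = 1,735,677.97.

$1,735,678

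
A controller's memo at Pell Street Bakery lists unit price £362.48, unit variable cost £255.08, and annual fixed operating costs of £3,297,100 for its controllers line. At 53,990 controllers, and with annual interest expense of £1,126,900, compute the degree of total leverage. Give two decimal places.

4.22

Contribution at this volume is 53,990 × £107.40 = £5,798,526.00.
Subtracting fixed costs: EBIT = £5,798,526.00 − £3,297,100 = £2,501,426.00. Interest = £1,126,900.00, so EBIT − I = £1,374,526.00.
DCL = contribution ÷ (EBIT − I) = £5,798,526.00 ÷ £1,374,526.00 = 4.2186.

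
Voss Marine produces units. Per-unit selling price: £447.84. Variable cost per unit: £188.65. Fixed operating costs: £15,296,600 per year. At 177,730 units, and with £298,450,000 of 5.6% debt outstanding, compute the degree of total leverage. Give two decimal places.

Contribution at this volume is 177,730 × £259.19 = £46,065,838.70.
Operating income = contribution − fixed costs = £46,065,838.70 − £15,296,600 = £30,769,238.70. Interest = £16,713,200.00.
DOL = £46,065,838.70 ÷ £30,769,238.70 = 1.4971; DFL = £30,769,238.70 ÷ £14,056,038.70 = 2.1890.
DCL = DOL × DFL = 1.4971 × 2.1890 = 3.2772.

3.28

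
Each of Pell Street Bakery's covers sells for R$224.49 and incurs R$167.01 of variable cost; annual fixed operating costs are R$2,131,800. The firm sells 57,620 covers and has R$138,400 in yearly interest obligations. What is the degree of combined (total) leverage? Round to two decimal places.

3.18

Contribution at this volume is 57,620 × R$57.48 = R$3,311,997.60.
Subtracting fixed costs: EBIT = R$3,311,997.60 − R$2,131,800 = R$1,180,197.60. Interest = R$138,400.00.
DOL = R$3,311,997.60 ÷ R$1,180,197.60 = 2.8063; DFL = R$1,180,197.60 ÷ R$1,041,797.60 = 1.1328.
Combined leverage = 2.8063 × 1.1328 = 3.1790.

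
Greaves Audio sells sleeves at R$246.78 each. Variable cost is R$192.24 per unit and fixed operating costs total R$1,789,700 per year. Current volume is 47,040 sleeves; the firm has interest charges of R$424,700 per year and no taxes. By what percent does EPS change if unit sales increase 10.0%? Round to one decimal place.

Contribution at this volume is 47,040 × R$54.54 = R$2,565,561.60.
Subtracting fixed costs: EBIT = R$2,565,561.60 − R$1,789,700 = R$775,861.60.
After interest of R$424,700.00, pre-tax earnings = R$351,161.60.
DCL = total CM / (EBIT − I) = R$2,565,561.60 / R$351,161.60 = 7.3059.
EPS therefore changes by 7.3059 × (+10.0%) = +73.1%.

+73.1%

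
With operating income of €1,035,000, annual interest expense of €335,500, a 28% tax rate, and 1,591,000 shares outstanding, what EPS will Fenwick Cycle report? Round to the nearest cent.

€0.32

Pre-tax income = €1,035,000 − €335,500.00 = €699,500.00.
After tax at 28%: net income = €699,500.00 × 0.72 = €503,640.00.
Per share: €503,640.00 / 1,591,000 shares = €0.32.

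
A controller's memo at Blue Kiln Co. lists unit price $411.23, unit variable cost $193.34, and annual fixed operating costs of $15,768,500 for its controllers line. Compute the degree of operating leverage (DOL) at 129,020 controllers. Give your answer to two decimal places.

Contribution at this volume is 129,020 × $217.89 = $28,112,167.80.
EBIT = $28,112,167.80 − $15,768,500 = $12,343,667.80.
DOL = contribution ÷ EBIT = $28,112,167.80 ÷ $12,343,667.80 = 2.2775.

2.28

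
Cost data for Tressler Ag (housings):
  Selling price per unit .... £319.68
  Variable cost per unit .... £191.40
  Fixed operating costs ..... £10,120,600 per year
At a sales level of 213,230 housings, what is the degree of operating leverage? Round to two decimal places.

1.59

At 213,230 units, contribution = 213,230 × £128.28 = £27,353,144.40.
Subtracting fixed costs: EBIT = £27,353,144.40 − £10,120,600 = £17,232,544.40.
So DOL = total CM / EBIT = £27,353,144.40 / £17,232,544.40 = 1.5873.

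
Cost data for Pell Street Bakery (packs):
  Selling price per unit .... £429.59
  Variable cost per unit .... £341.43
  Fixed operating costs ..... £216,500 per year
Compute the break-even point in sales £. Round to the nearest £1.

£1,054,971

CM per unit = £429.59 − £341.43 = £88.16; CM ratio = £88.16 / £429.59 = 0.2052.
Break-even sales = FC ÷ CM ratio = £216,500 × £429.59 / £88.16 = £1,054,971.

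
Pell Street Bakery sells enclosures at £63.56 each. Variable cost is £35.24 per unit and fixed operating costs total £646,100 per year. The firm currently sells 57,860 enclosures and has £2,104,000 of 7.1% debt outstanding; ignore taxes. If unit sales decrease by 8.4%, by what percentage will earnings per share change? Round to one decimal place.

-16.3%

At 57,860 units, contribution = 57,860 × £28.32 = £1,638,595.20.
EBIT = £1,638,595.20 − £646,100 = £992,495.20.
Interest = £149,384.00, so EBIT − I = £843,111.20.
DCL = total CM / (EBIT − I) = £1,638,595.20 / £843,111.20 = 1.9435.
EPS therefore changes by 1.9435 × (-8.4%) = -16.3%.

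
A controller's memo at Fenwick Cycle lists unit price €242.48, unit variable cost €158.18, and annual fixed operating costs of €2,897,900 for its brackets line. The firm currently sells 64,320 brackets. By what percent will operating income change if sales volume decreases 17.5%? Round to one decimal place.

-37.6%

Total contribution margin = 64,320 × €84.30 = €5,422,176.00.
Subtracting fixed costs: EBIT = €5,422,176.00 − €2,897,900 = €2,524,276.00.
Degree of operating leverage = €5,422,176.00 / €2,524,276.00 = 2.1480.
%ΔEBIT = DOL × %ΔSales = 2.1480 × -17.5% = -37.6%.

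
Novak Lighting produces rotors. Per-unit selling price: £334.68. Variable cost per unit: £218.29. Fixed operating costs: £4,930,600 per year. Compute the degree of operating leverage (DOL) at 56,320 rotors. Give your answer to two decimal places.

4.04

Contribution at this volume is 56,320 × £116.39 = £6,555,084.80.
EBIT = £6,555,084.80 − £4,930,600 = £1,624,484.80.
So DOL = total CM / EBIT = £6,555,084.80 / £1,624,484.80 = 4.0352.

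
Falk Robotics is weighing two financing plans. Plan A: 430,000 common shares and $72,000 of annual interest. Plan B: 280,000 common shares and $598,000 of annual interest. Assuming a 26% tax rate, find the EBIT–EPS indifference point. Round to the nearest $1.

At indifference, (EBIT − 72,000)(1 − t)/430,000 = (EBIT − 598,000)(1 − t)/280,000.
The (1 − t) factor cancels: (EBIT − 72,000) × 280,000 = (EBIT − 598,000) × 430,000.
EBIT × (430,000 − 280,000) = 598,000 × 430,000 − 72,000 × 280,000 = 236,980,000,000, so EBIT = 236,980,000,000 ÷ 150,000 = 1,579,866.67.

$1,579,867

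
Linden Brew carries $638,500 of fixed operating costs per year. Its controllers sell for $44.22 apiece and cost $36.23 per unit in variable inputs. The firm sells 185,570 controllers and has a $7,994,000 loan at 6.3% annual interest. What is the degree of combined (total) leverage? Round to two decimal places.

4.35

At 185,570 units, contribution = 185,570 × $7.99 = $1,482,704.30.
Subtracting fixed costs: EBIT = $1,482,704.30 − $638,500 = $844,204.30. Interest = $503,622.00, so EBIT − I = $340,582.30.
DCL = contribution ÷ (EBIT − I) = $1,482,704.30 ÷ $340,582.30 = 4.3534.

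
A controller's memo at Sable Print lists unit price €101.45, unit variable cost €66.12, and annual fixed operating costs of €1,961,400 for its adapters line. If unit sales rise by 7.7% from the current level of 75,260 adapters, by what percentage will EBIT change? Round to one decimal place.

+29.4%

At 75,260 units, contribution = 75,260 × €35.33 = €2,658,935.80.
Operating income = contribution − fixed costs = €2,658,935.80 − €1,961,400 = €697,535.80.
DOL = contribution ÷ EBIT = €2,658,935.80 ÷ €697,535.80 = 3.8119.
So EBIT moves 3.8119 × (+7.7%) = +29.4%.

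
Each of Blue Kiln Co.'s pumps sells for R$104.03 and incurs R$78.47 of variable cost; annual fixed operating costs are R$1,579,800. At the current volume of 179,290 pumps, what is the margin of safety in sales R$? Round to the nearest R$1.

Contribution margin per unit = R$104.03 − R$78.47 = R$25.56. Break-even units = R$1,579,800 ÷ R$25.56 = 61,807.51; break-even revenue = 61,807.51 × R$104.03 = R$6,429,835.45.
Current sales = 179,290 × R$104.03 = R$18,651,538.70.
Margin of safety = R$18,651,538.70 − R$6,429,835.45 = R$12,221,703.

R$12,221,703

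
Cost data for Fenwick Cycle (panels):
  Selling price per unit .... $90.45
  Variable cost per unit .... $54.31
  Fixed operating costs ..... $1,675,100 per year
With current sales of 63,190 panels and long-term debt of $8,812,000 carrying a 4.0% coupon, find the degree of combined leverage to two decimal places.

8.92

At 63,190 units, contribution = 63,190 × $36.14 = $2,283,686.60.
Operating income = contribution − fixed costs = $2,283,686.60 − $1,675,100 = $608,586.60. Interest = $352,480.00.
DOL = $2,283,686.60 ÷ $608,586.60 = 3.7524; DFL = $608,586.60 ÷ $256,106.60 = 2.3763.
DCL = DOL × DFL = 3.7524 × 2.3763 = 8.9168.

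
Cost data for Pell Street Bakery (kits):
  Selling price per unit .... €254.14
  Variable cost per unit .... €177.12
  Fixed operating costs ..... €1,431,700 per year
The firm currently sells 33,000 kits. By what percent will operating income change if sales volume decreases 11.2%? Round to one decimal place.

-25.6%

Contribution at this volume is 33,000 × €77.02 = €2,541,660.00.
Subtracting fixed costs: EBIT = €2,541,660.00 − €1,431,700 = €1,109,960.00.
Degree of operating leverage = €2,541,660.00 / €1,109,960.00 = 2.2899.
So EBIT moves 2.2899 × (-11.2%) = -25.6%.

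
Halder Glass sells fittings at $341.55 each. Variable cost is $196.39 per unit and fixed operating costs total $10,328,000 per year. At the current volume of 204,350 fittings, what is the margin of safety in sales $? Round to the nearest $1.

$45,494,775

Contribution margin per unit = $341.55 − $196.39 = $145.16. Break-even units = $10,328,000 ÷ $145.16 = 71,149.08; break-even revenue = 71,149.08 × $341.55 = $24,300,967.21.
Actual sales revenue = 204,350 × $341.55 = $69,795,742.50.
Margin of safety = $69,795,742.50 − $24,300,967.21 = $45,494,775.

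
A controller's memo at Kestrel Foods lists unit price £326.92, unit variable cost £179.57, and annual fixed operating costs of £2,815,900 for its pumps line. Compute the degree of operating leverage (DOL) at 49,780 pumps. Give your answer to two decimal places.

At 49,780 units, contribution = 49,780 × £147.35 = £7,335,083.00.
Subtracting fixed costs: EBIT = £7,335,083.00 − £2,815,900 = £4,519,183.00.
DOL = contribution ÷ EBIT = £7,335,083.00 ÷ £4,519,183.00 = 1.6231.

1.62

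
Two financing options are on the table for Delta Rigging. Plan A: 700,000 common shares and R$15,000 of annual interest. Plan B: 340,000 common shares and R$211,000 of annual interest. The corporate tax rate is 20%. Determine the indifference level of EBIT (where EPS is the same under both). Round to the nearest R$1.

At indifference, (EBIT − 15,000)(1 − t)/700,000 = (EBIT − 211,000)(1 − t)/340,000.
Cancelling (1 − t) and cross-multiplying: 340,000·(EBIT − 15,000) = 700,000·(EBIT − 211,000).
Solving, EBIT = (211,000·700,000 − 15,000·340,000) / (700,000 − 340,000) = 142,600,000,000 / 360,000 = 396,111.11.

R$396,111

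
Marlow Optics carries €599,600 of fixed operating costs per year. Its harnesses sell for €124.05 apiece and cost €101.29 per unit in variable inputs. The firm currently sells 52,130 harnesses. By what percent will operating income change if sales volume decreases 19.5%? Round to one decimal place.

Contribution at this volume is 52,130 × €22.76 = €1,186,478.80.
Operating income = contribution − fixed costs = €1,186,478.80 − €599,600 = €586,878.80.
Degree of operating leverage = €1,186,478.80 / €586,878.80 = 2.0217.
%ΔEBIT = DOL × %ΔSales = 2.0217 × -19.5% = -39.4%.

-39.4%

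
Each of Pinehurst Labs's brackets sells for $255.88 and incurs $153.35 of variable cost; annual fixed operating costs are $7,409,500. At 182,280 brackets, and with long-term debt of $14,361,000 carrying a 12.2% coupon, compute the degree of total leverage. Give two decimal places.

1.96

At 182,280 units, contribution = 182,280 × $102.53 = $18,689,168.40.
EBIT = $18,689,168.40 − $7,409,500 = $11,279,668.40. Interest = $1,752,042.00, so EBIT − I = $9,527,626.40.
Degree of total leverage = total CM / (EBIT − interest) = $18,689,168.40 / $9,527,626.40 = 1.9616.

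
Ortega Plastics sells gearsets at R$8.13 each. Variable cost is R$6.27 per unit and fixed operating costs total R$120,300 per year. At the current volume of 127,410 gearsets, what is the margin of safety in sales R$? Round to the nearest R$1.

Each unit contributes R$8.13 − R$6.27 = R$1.86. Break-even units = R$120,300 ÷ R$1.86 = 64,677.42; break-even revenue = 64,677.42 × R$8.13 = R$525,827.42.
Actual sales revenue = 127,410 × R$8.13 = R$1,035,843.30.
Margin of safety = R$1,035,843.30 − R$525,827.42 = R$510,016.

R$510,016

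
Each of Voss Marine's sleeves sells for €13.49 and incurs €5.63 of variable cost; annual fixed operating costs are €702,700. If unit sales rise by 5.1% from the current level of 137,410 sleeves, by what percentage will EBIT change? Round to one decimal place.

Contribution at this volume is 137,410 × €7.86 = €1,080,042.60.
Operating income = contribution − fixed costs = €1,080,042.60 − €702,700 = €377,342.60.
So DOL = total CM / EBIT = €1,080,042.60 / €377,342.60 = 2.8622.
%ΔEBIT = DOL × %ΔSales = 2.8622 × +5.1% = +14.6%.

+14.6%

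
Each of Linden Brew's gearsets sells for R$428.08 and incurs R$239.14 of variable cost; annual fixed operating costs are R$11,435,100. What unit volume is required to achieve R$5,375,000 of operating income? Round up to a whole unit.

88,971 gearsets

Contribution margin per unit = R$428.08 − R$239.14 = R$188.94.
Need Q such that Q × R$188.94 − R$11,435,100 = R$5,375,000, i.e. Q = R$16,810,100 / R$188.94 = 88,970.57 → 88,971.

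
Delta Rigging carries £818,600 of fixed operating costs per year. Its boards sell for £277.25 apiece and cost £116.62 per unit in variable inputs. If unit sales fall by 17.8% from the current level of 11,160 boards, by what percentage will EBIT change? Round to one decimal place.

-32.8%

Contribution at this volume is 11,160 × £160.63 = £1,792,630.80.
EBIT = £1,792,630.80 − £818,600 = £974,030.80.
DOL = contribution ÷ EBIT = £1,792,630.80 ÷ £974,030.80 = 1.8404.
Operating income changes by 1.8404 × -17.8% = -32.8%.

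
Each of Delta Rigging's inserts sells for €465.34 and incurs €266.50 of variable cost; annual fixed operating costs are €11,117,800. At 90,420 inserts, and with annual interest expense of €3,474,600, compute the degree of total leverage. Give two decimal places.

At 90,420 units, contribution = 90,420 × €198.84 = €17,979,112.80.
Operating income = contribution − fixed costs = €17,979,112.80 − €11,117,800 = €6,861,312.80. Interest = €3,474,600.00, so EBIT − I = €3,386,712.80.
Degree of total leverage = total CM / (EBIT − interest) = €17,979,112.80 / €3,386,712.80 = 5.3087.

5.31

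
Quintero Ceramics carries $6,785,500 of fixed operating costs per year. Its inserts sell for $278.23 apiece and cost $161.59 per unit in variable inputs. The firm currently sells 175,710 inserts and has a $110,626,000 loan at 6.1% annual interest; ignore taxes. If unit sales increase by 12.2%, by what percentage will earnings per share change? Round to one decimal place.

At 175,710 units, contribution = 175,710 × $116.64 = $20,494,814.40.
Operating income = contribution − fixed costs = $20,494,814.40 − $6,785,500 = $13,709,314.40.
After interest of $6,748,186.00, pre-tax earnings = $6,961,128.40.
DCL = total CM / (EBIT − I) = $20,494,814.40 / $6,961,128.40 = 2.9442.
%ΔEPS = DCL × %ΔSales = 2.9442 × +12.2% = +35.9%.

+35.9%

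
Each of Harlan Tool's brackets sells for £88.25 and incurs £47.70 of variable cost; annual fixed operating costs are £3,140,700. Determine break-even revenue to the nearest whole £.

£6,835,186

CM per unit = £88.25 − £47.70 = £40.55; CM ratio = £40.55 / £88.25 = 0.4595.
Break-even revenue = fixed costs × price ÷ CM = £3,140,700 × £88.25 ÷ £40.55 = £6,835,186.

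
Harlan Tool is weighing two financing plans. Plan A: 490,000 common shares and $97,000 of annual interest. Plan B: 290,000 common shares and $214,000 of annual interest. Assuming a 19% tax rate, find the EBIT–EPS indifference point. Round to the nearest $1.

At indifference, (EBIT − 97,000)(1 − t)/490,000 = (EBIT − 214,000)(1 − t)/290,000.
Cancelling (1 − t) and cross-multiplying: 290,000·(EBIT − 97,000) = 490,000·(EBIT − 214,000).
EBIT × (490,000 − 290,000) = 214,000 × 490,000 − 97,000 × 290,000 = 76,730,000,000, so EBIT = 76,730,000,000 ÷ 200,000 = 383,650.00.

$383,650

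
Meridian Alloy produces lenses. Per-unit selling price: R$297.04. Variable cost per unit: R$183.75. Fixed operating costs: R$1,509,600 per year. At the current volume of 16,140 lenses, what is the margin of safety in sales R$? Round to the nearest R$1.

Unit CM = price − variable cost = R$297.04 − R$183.75 = R$113.29. Break-even units = R$1,509,600 ÷ R$113.29 = 13,325.09; break-even revenue = 13,325.09 × R$297.04 = R$3,958,086.19.
Actual sales revenue = 16,140 × R$297.04 = R$4,794,225.60.
Margin of safety = R$4,794,225.60 − R$3,958,086.19 = R$836,139.

R$836,139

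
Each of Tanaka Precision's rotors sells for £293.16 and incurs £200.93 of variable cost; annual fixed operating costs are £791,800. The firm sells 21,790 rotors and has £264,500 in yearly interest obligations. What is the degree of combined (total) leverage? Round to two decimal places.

2.11

Total contribution margin = 21,790 × £92.23 = £2,009,691.70.
Operating income = contribution − fixed costs = £2,009,691.70 − £791,800 = £1,217,891.70. Interest = £264,500.00, so EBIT − I = £953,391.70.
Degree of total leverage = total CM / (EBIT − interest) = £2,009,691.70 / £953,391.70 = 2.1079.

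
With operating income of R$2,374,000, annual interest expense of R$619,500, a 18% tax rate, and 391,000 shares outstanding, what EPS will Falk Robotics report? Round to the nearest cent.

R$3.68

Pre-tax income = R$2,374,000 − R$619,500.00 = R$1,754,500.00.
Net income = R$1,754,500.00 × (1 − 0.18) = R$1,438,690.00.
Per share: R$1,438,690.00 / 391,000 shares = R$3.68.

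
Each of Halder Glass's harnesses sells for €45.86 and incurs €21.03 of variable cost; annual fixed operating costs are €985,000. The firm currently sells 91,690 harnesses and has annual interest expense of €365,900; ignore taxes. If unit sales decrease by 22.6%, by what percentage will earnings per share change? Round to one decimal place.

-55.6%

Total contribution margin = 91,690 × €24.83 = €2,276,662.70.
Subtracting fixed costs: EBIT = €2,276,662.70 − €985,000 = €1,291,662.70.
Interest = €365,900.00, so EBIT − I = €925,762.70.
DCL = total CM / (EBIT − I) = €2,276,662.70 / €925,762.70 = 2.4592.
%ΔEPS = DCL × %ΔSales = 2.4592 × -22.6% = -55.6%.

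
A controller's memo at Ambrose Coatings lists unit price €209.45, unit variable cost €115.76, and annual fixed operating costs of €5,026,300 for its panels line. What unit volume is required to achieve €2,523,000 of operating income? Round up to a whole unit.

Contribution margin per unit = €209.45 − €115.76 = €93.69.
Units = (FC + target) / CM = (€5,026,300 + €2,523,000) / €93.69 = 80,577.44, so 80,578 panels.

80,578 panels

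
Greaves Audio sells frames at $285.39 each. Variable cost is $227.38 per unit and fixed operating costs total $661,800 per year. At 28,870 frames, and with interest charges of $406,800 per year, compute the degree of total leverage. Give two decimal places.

2.76

Total contribution margin = 28,870 × $58.01 = $1,674,748.70.
EBIT = $1,674,748.70 − $661,800 = $1,012,948.70. Interest = $406,800.00, so EBIT − I = $606,148.70.
Degree of total leverage = total CM / (EBIT − interest) = $1,674,748.70 / $606,148.70 = 2.7629.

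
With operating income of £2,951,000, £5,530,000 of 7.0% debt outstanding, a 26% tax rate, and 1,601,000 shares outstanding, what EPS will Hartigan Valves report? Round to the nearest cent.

£1.19

Interest = £387,100.00, so EBT = £2,951,000 − £387,100.00 = £2,563,900.00.
Net income = £2,563,900.00 × (1 − 0.26) = £1,897,286.00.
EPS = £1,897,286.00 ÷ 1,601,000 = £1.19.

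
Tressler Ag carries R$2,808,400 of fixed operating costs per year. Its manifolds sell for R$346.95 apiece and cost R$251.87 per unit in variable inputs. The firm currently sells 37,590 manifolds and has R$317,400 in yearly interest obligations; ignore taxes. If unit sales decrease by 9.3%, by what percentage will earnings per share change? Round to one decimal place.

Total contribution margin = 37,590 × R$95.08 = R$3,574,057.20.
Operating income = contribution − fixed costs = R$3,574,057.20 − R$2,808,400 = R$765,657.20.
After interest of R$317,400.00, pre-tax earnings = R$448,257.20.
DCL = total CM / (EBIT − I) = R$3,574,057.20 / R$448,257.20 = 7.9732.
%ΔEPS = DCL × %ΔSales = 7.9732 × -9.3% = -74.2%.

-74.2%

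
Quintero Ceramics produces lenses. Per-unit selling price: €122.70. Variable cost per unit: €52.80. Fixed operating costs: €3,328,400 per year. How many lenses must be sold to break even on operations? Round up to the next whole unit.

Unit CM = price − variable cost = €122.70 − €52.80 = €69.90.
Units to break even: €3,328,400 ÷ €69.90 = 47,616.60, rounded up to 47,617.

47,617 lenses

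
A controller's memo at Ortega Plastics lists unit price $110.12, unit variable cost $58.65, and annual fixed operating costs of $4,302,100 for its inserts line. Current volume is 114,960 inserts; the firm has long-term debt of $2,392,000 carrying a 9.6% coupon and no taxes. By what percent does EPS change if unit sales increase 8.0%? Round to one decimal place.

+34.2%

Contribution at this volume is 114,960 × $51.47 = $5,916,991.20.
EBIT = $5,916,991.20 − $4,302,100 = $1,614,891.20.
Interest = $229,632.00, so EBIT − I = $1,385,259.20.
Degree of combined leverage = contribution ÷ (EBIT − I) = $5,916,991.20 ÷ $1,385,259.20 = 4.2714.
%ΔEPS = DCL × %ΔSales = 4.2714 × +8.0% = +34.2%.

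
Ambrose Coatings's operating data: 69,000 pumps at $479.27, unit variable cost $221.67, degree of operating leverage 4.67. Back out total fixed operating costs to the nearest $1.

Contribution at this volume is 69,000 × $257.60 = $17,774,400.00.
DOL = contribution / EBIT, so EBIT = $17,774,400.00 / 4.67 = $3,806,081.37.
Fixed costs = CM − EBIT = $17,774,400.00 − $3,806,081.37 = $13,968,319.

$13,968,319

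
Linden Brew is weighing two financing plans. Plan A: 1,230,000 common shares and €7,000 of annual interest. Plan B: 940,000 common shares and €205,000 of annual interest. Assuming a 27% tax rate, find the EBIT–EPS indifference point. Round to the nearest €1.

Set EPS_A = EPS_B: (EBIT − €7,000)(1 − 0.27) ÷ 1,230,000 = (EBIT − €205,000)(1 − 0.27) ÷ 940,000.
Cancelling (1 − t) and cross-multiplying: 940,000·(EBIT − 7,000) = 1,230,000·(EBIT − 205,000).
EBIT × (1,230,000 − 940,000) = 205,000 × 1,230,000 − 7,000 × 940,000 = 245,570,000,000, so EBIT = 245,570,000,000 ÷ 290,000 = 846,793.10.

€846,793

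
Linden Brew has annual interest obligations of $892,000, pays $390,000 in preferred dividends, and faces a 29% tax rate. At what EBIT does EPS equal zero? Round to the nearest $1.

$1,441,296

Preferred dividends are paid after tax, so their pre-tax equivalent is $390,000 ÷ (1 − 0.29) = $549,295.77.
Financial break-even EBIT = interest + D_p ÷ (1 − t) = $892,000 + $549,295.77 = $1,441,295.77.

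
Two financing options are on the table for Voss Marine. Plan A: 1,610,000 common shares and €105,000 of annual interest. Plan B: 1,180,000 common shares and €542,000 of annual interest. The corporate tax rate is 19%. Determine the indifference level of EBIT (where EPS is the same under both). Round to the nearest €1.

Set EPS_A = EPS_B: (EBIT − €105,000)(1 − 0.19) ÷ 1,610,000 = (EBIT − €542,000)(1 − 0.19) ÷ 1,180,000.
The (1 − t) factor cancels: (EBIT − 105,000) × 1,180,000 = (EBIT − 542,000) × 1,610,000.
EBIT × (1,610,000 − 1,180,000) = 542,000 × 1,610,000 − 105,000 × 1,180,000 = 748,720,000,000, so EBIT = 748,720,000,000 ÷ 430,000 = 1,741,209.30.

€1,741,209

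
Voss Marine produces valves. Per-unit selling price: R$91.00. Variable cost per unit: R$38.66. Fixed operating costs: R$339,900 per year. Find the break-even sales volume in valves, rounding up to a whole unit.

Each unit contributes R$91.00 − R$38.66 = R$52.34.
Break-even Q = R$339,900 / R$52.34 = 6,494.08 → 6,495 valves.

6,495 valves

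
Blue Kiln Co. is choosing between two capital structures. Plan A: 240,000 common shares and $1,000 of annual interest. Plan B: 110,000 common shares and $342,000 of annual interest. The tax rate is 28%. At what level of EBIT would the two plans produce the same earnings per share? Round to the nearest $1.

Set EPS_A = EPS_B: (EBIT − $1,000)(1 − 0.28) ÷ 240,000 = (EBIT − $342,000)(1 − 0.28) ÷ 110,000.
Cancelling (1 − t) and cross-multiplying: 110,000·(EBIT − 1,000) = 240,000·(EBIT − 342,000).
EBIT × (240,000 − 110,000) = 342,000 × 240,000 − 1,000 × 110,000 = 81,970,000,000, so EBIT = 81,970,000,000 ÷ 130,000 = 630,538.46.

$630,538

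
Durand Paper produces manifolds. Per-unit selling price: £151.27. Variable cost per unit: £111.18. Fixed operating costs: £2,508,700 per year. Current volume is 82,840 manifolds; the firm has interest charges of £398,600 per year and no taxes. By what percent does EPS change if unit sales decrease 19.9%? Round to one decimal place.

Total contribution margin = 82,840 × £40.09 = £3,321,055.60.
Operating income = contribution − fixed costs = £3,321,055.60 − £2,508,700 = £812,355.60.
Interest = £398,600.00, so EBIT − I = £413,755.60.
Degree of combined leverage = contribution ÷ (EBIT − I) = £3,321,055.60 ÷ £413,755.60 = 8.0266.
EPS therefore changes by 8.0266 × (-19.9%) = -159.7%.

-159.7%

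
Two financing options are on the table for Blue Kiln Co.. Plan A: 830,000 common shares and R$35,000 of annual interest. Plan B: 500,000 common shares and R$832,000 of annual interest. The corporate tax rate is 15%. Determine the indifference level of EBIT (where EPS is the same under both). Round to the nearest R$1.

R$2,039,576

Set EPS_A = EPS_B: (EBIT − R$35,000)(1 − 0.15) ÷ 830,000 = (EBIT − R$832,000)(1 − 0.15) ÷ 500,000.
Cancelling (1 − t) and cross-multiplying: 500,000·(EBIT − 35,000) = 830,000·(EBIT − 832,000).
EBIT × (830,000 − 500,000) = 832,000 × 830,000 − 35,000 × 500,000 = 673,060,000,000, so EBIT = 673,060,000,000 ÷ 330,000 = 2,039,575.76.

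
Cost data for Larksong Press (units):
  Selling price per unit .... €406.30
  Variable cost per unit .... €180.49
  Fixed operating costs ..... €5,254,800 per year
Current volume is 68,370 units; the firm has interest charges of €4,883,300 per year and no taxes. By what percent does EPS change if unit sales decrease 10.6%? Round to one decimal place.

-30.9%

At 68,370 units, contribution = 68,370 × €225.81 = €15,438,629.70.
EBIT = €15,438,629.70 − €5,254,800 = €10,183,829.70.
Interest = €4,883,300.00, so EBIT − I = €5,300,529.70.
Degree of combined leverage = contribution ÷ (EBIT − I) = €15,438,629.70 ÷ €5,300,529.70 = 2.9127.
%ΔEPS = DCL × %ΔSales = 2.9127 × -10.6% = -30.9%.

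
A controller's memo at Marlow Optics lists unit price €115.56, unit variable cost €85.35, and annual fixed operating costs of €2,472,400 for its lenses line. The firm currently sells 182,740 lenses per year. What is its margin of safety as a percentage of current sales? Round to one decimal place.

55.2%

Unit CM = price − variable cost = €115.56 − €85.35 = €30.21. Break-even units = €2,472,400 ÷ €30.21 = 81,840.45; break-even revenue = 81,840.45 × €115.56 = €9,457,482.42.
Actual sales revenue = 182,740 × €115.56 = €21,117,434.40.
Margin of safety = (€21,117,434.40 − €9,457,482.42) ÷ €21,117,434.40 = 55.2%.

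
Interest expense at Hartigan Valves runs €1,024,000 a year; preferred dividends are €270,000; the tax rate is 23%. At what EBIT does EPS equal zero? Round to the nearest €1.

€1,374,649

Grossing the preferred dividend up to pre-tax terms: €270,000 / (1 − 0.23) = €350,649.35.
EPS = 0 when EBIT covers interest plus the pre-tax preferred burden: €1,024,000 + €350,649.35 = €1,374,649.35.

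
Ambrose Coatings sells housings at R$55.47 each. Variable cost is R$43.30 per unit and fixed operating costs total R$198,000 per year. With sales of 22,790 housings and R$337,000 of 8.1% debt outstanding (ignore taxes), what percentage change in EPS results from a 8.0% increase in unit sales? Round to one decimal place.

+42.6%

At 22,790 units, contribution = 22,790 × R$12.17 = R$277,354.30.
Subtracting fixed costs: EBIT = R$277,354.30 − R$198,000 = R$79,354.30.
After interest of R$27,297.00, pre-tax earnings = R$52,057.30.
Degree of combined leverage = contribution ÷ (EBIT − I) = R$277,354.30 ÷ R$52,057.30 = 5.3279.
EPS therefore changes by 5.3279 × (+8.0%) = +42.6%.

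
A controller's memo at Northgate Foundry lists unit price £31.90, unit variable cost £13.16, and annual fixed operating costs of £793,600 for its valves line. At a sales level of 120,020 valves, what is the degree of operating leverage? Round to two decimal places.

Total contribution margin = 120,020 × £18.74 = £2,249,174.80.
EBIT = £2,249,174.80 − £793,600 = £1,455,574.80.
Degree of operating leverage = £2,249,174.80 / £1,455,574.80 = 1.5452.

1.55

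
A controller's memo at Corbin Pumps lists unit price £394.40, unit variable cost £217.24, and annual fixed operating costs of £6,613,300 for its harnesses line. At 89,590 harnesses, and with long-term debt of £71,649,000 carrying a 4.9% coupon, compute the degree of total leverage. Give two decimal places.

2.76

Contribution at this volume is 89,590 × £177.16 = £15,871,764.40.
Operating income = contribution − fixed costs = £15,871,764.40 − £6,613,300 = £9,258,464.40. Interest = £3,510,801.00.
DOL = £15,871,764.40 ÷ £9,258,464.40 = 1.7143; DFL = £9,258,464.40 ÷ £5,747,663.40 = 1.6108.
Combined leverage = 1.7143 × 1.6108 = 2.7614.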